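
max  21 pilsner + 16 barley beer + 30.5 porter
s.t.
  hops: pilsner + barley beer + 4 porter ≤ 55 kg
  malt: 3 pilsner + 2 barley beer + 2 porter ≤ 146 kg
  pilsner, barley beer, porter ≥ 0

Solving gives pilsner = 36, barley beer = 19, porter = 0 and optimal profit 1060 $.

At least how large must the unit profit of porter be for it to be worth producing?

34

At the optimum: hops uses 55 of 55 (binding); malt uses 146 of 146 (binding).
Dual feasibility on the basic columns requires 1·y_hops + 3·y_malt = 21, 1·y_hops + 2·y_malt = 16.
→ y_hops = 6 and y_malt = 5.
porter enters the basis when its profit ≥ yᵀa₃ = 6·4 + 5·2 = 34.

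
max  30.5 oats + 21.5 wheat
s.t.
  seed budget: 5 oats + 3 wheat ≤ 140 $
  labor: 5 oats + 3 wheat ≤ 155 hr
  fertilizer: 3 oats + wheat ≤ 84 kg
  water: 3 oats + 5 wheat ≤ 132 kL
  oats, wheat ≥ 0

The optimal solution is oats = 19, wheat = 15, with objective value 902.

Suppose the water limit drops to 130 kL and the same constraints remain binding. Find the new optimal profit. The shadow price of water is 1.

900

Δb = -2, so new z* = 902 + (1)·(-2) = 902 − 2 = 900.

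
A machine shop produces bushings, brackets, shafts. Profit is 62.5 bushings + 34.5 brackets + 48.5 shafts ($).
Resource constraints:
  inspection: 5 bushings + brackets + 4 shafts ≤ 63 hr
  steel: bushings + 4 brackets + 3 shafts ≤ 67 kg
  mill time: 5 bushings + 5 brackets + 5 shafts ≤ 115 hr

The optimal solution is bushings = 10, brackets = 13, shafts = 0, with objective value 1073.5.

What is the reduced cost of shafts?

Binding: inspection and mill time. Non-binding: steel (5 unused).
By complementary slackness, y = 0 for the non-binding constraint.
The binding rows give the dual system: 5·y_inspection + 5·y_mill time = 62.5 and 1·y_inspection + 5·y_mill time = 34.5.
Solving: y_inspection = 7, y_mill time = 5.5.
Reduced cost of shafts: c₃ − yᵀa₃ = 48.5 − (7·4 + 5.5·5) = 48.5 − 55.5 = -7.

-7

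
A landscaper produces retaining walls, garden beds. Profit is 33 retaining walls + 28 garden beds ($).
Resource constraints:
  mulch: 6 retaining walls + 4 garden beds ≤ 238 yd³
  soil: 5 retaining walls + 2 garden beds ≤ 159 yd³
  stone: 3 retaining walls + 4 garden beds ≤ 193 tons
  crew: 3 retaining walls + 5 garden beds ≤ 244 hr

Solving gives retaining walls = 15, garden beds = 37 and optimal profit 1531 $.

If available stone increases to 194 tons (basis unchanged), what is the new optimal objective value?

1534

Check each constraint at x*: mulch 238/238 (tight); soil 149/159 (slack 10); stone 193/193 (tight); crew 230/244 (slack 14).
Slack constraints have shadow price 0 (complementary slackness).
The binding rows give the dual system: 6·y_mulch + 3·y_stone = 33 and 4·y_mulch + 4·y_stone = 28.
→ y_mulch = 4 and y_stone = 3.
Δz = y_stone·Δb = 3 × (1) = 3, so new z* = 1531 + 3 = 1534.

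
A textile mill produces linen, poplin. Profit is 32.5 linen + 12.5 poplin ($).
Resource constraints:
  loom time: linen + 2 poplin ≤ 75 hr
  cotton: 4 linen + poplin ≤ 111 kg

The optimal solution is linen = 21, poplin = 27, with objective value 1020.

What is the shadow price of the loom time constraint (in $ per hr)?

Both loom time and cotton are binding at x*.
Dual feasibility on the basic columns requires 1·y_loom time + 4·y_cotton = 32.5, 2·y_loom time + 1·y_cotton = 12.5.
This yields shadow prices y_loom time = 2.5, y_cotton = 7.5.
Shadow price of loom time = 2.5.

2.5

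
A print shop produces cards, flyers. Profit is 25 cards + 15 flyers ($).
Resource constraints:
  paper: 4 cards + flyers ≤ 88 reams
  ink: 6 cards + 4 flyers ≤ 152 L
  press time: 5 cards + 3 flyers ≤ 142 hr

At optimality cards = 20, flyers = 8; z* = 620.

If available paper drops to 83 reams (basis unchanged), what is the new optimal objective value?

Binding: paper and ink. Non-binding: press time (18 unused).
Slack constraints have shadow price 0 (complementary slackness).
Dual feasibility on the basic columns requires 4·y_paper + 6·y_ink = 25, 1·y_paper + 4·y_ink = 15.
→ y_paper = 1 and y_ink = 3.5.
Δz = y_paper·Δb = 1 × (-5) = -5, so new z* = 620 − 5 = 615.

615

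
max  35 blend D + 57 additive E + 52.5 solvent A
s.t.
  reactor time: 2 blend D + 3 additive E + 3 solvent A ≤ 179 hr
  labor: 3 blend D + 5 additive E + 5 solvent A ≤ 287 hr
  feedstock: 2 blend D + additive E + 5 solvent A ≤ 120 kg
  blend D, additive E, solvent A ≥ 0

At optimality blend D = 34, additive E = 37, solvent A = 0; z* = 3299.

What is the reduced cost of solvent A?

Binding: reactor time and labor. Non-binding: feedstock (15 unused).
By complementary slackness, y = 0 for the non-binding constraint.
The binding rows give the dual system: 2·y_reactor time + 3·y_labor = 35 and 3·y_reactor time + 5·y_labor = 57.
This yields shadow prices y_reactor time = 4, y_labor = 9.
Reduced cost of solvent A: c₃ − yᵀa₃ = 52.5 − (4·3 + 9·5) = 52.5 − 57 = -4.5.

-4.5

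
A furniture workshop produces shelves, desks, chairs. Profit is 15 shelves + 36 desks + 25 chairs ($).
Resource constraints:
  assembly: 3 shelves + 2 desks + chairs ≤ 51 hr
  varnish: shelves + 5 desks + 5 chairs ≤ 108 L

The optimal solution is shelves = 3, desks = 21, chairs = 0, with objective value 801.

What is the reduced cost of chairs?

Check each constraint at x*: assembly 51/51 (tight); varnish 108/108 (tight).
The binding rows give the dual system: 3·y_assembly + 1·y_varnish = 15 and 2·y_assembly + 5·y_varnish = 36.
Solving: y_assembly = 3, y_varnish = 6.
Reduced cost of chairs: c₃ − yᵀa₃ = 25 − (3·1 + 6·5) = 25 − 33 = -8.

-8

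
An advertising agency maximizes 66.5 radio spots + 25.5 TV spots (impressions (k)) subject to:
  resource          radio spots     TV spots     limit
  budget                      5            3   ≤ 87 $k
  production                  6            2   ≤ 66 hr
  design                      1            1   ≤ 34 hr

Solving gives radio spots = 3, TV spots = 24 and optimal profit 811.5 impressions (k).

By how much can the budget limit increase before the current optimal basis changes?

Binding constraints: budget, production. The basis is B = [[5,3],[6,2]] with det -8.
Per unit increase in budget, x* moves by d = (-0.25, 0.75).
The basis stays optimal until radio spots reaches 0; allowable increase = 12 $k.

12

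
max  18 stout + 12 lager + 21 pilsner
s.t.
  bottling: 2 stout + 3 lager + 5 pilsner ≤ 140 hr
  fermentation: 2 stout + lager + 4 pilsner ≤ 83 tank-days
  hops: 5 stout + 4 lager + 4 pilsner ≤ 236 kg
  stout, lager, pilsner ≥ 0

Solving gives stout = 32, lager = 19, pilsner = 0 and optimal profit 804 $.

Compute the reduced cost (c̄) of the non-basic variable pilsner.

-3

Check each constraint at x*: bottling 121/140 (slack 19); fermentation 83/83 (tight); hops 236/236 (tight).
Since bottling is not tight, its dual is 0.
The binding rows give the dual system: 2·y_fermentation + 5·y_hops = 18 and 1·y_fermentation + 4·y_hops = 12.
→ y_fermentation = 4 and y_hops = 2.
Reduced cost of pilsner: c₃ − yᵀa₃ = 21 − (4·4 + 2·4) = 21 − 24 = -3.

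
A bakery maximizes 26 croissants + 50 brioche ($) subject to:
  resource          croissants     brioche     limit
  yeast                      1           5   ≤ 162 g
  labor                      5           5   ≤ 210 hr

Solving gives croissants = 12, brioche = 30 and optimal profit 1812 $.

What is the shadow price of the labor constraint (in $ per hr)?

Check each constraint at x*: yeast 162/162 (tight); labor 210/210 (tight).
From A_Bᵀ y = c: 1·y_yeast + 5·y_labor = 26; 5·y_yeast + 5·y_labor = 50.
→ y_yeast = 6 and y_labor = 4.
Shadow price of labor = 4.

4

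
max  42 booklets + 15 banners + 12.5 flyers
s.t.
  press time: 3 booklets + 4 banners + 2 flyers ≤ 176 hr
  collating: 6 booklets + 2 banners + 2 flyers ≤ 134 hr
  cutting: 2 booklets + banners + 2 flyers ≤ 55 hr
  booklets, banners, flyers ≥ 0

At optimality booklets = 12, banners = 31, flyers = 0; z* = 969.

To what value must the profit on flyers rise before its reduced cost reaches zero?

18

Binding: collating and cutting. Non-binding: press time (16 unused).
Slack constraints have shadow price 0 (complementary slackness).
Dual feasibility on the basic columns requires 6·y_collating + 2·y_cutting = 42, 2·y_collating + 1·y_cutting = 15.
Solving: y_collating = 6, y_cutting = 3.
flyers enters the basis when its profit ≥ yᵀa₃ = 6·2 + 3·2 = 18.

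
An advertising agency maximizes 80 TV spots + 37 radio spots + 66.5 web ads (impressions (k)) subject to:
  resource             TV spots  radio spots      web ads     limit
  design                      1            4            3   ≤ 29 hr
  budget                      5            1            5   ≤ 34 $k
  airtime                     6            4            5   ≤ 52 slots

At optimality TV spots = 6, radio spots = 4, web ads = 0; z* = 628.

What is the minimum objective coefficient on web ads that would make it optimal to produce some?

72.5

At the optimum: design uses 22 of 29 (slack = 7); budget uses 34 of 34 (binding); airtime uses 52 of 52 (binding).
By complementary slackness, y = 0 for the non-binding constraint.
From A_Bᵀ y = c: 5·y_budget + 6·y_airtime = 80; 1·y_budget + 4·y_airtime = 37.
This yields shadow prices y_budget = 7, y_airtime = 7.5.
web ads enters the basis when its profit ≥ yᵀa₃ = 7·5 + 7.5·5 = 72.5.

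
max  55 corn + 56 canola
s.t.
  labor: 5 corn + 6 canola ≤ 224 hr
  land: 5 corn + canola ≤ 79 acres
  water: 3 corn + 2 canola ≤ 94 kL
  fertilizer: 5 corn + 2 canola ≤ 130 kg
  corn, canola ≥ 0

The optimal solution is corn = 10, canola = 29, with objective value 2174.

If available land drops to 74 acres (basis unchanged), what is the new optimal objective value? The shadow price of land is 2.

2164

Δb = -5, so new z* = 2174 + (2)·(-5) = 2174 − 10 = 2164.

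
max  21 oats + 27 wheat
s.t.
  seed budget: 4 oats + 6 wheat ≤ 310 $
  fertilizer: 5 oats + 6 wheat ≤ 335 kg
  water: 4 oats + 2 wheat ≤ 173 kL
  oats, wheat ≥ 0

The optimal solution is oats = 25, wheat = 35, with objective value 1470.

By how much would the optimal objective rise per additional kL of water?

Check each constraint at x*: seed budget 310/310 (tight); fertilizer 335/335 (tight); water 170/173 (slack 3).
Slack constraints have shadow price 0 (complementary slackness).
The binding rows give the dual system: 4·y_seed budget + 5·y_fertilizer = 21 and 6·y_seed budget + 6·y_fertilizer = 27.
This yields shadow prices y_seed budget = 1.5, y_fertilizer = 3.
Shadow price of water = 0.

0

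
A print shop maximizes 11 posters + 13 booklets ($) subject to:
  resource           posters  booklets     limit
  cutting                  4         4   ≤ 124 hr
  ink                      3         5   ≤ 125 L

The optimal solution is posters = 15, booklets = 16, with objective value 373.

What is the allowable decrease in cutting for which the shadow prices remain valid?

Binding constraints: cutting, ink. The basis is B = [[4,4],[3,5]] with det 8.
Per unit decrease in cutting, x* moves by d = (-0.625, 0.375).
The basis stays optimal until posters reaches 0; allowable decrease = 24 hr.

24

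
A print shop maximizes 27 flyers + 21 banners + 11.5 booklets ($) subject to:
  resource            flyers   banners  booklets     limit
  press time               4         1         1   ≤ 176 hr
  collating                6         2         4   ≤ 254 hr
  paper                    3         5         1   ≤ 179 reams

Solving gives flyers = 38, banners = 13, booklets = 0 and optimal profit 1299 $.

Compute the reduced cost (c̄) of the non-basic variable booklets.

Check each constraint at x*: press time 165/176 (slack 11); collating 254/254 (tight); paper 179/179 (tight).
Slack constraints have shadow price 0 (complementary slackness).
From A_Bᵀ y = c: 6·y_collating + 3·y_paper = 27; 2·y_collating + 5·y_paper = 21.
This yields shadow prices y_collating = 3, y_paper = 3.
Reduced cost of booklets: c₃ − yᵀa₃ = 11.5 − (3·4 + 3·1) = 11.5 − 15 = -3.5.

-3.5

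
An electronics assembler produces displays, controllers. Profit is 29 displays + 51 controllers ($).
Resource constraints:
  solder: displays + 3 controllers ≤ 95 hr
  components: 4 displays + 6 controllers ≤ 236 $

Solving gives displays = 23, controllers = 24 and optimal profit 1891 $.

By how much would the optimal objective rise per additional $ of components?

At the optimum: solder uses 95 of 95 (binding); components uses 236 of 236 (binding).
Dual feasibility on the basic columns requires 1·y_solder + 4·y_components = 29, 3·y_solder + 6·y_components = 51.
This yields shadow prices y_solder = 5, y_components = 6.
Shadow price of components = 6.

6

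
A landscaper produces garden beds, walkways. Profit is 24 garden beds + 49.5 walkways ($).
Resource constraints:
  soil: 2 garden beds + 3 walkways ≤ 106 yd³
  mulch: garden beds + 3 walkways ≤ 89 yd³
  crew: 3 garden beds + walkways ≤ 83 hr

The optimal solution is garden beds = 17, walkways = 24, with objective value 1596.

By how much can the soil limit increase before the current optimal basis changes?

Binding constraints: soil, mulch. The basis is B = [[2,3],[1,3]] with det 3.
Per unit increase in soil, x* moves by d = (1, -0.3333).
The basis stays optimal until crew becomes binding; allowable increase = 3 yd³.

3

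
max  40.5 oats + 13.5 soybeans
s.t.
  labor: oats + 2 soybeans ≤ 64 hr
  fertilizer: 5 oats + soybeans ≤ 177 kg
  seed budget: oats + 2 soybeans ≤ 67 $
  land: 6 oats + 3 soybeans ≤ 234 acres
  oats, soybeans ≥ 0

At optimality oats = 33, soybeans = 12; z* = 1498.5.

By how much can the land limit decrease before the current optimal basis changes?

Binding constraints: fertilizer, land. The basis is B = [[5,1],[6,3]] with det 9.
Per unit decrease in land, x* moves by d = (0.1111, -0.5556).
The basis stays optimal until soybeans reaches 0; allowable decrease = 21.6 acres.

21.6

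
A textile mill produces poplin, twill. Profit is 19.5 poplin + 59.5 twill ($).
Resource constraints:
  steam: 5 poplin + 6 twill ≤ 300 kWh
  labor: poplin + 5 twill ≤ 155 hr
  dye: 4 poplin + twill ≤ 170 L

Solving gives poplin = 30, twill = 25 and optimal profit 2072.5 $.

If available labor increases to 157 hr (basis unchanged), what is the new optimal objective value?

At the optimum: steam uses 300 of 300 (binding); labor uses 155 of 155 (binding); dye uses 145 of 170 (slack = 25).
By complementary slackness, y = 0 for the non-binding constraint.
Dual feasibility on the basic columns requires 5·y_steam + 1·y_labor = 19.5, 6·y_steam + 5·y_labor = 59.5.
Solving: y_steam = 2, y_labor = 9.5.
Δz = y_labor·Δb = 9.5 × (2) = 19, so new z* = 2072.5 + 19 = 2091.5.

2091.5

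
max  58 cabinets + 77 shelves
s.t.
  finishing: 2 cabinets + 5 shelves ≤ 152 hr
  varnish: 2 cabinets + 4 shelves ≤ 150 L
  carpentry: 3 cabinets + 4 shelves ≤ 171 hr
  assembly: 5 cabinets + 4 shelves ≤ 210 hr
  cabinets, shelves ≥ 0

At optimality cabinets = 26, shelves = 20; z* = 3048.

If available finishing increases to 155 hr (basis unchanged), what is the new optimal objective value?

At the optimum: finishing uses 152 of 152 (binding); varnish uses 132 of 150 (slack = 18); carpentry uses 158 of 171 (slack = 13); assembly uses 210 of 210 (binding).
By complementary slackness, y = 0 for the non-binding constraints.
The binding rows give the dual system: 2·y_finishing + 5·y_assembly = 58 and 5·y_finishing + 4·y_assembly = 77.
Solving: y_finishing = 9, y_assembly = 8.
Δz = y_finishing·Δb = 9 × (3) = 27, so new z* = 3048 + 27 = 3075.

3075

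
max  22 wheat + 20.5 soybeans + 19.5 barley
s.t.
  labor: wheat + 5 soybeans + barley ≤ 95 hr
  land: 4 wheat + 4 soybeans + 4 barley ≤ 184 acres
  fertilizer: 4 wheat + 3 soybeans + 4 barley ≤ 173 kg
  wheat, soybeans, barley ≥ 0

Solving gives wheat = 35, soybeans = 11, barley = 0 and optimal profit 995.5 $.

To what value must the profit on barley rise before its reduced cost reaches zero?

22

Binding: land and fertilizer. Non-binding: labor (5 unused).
Since labor is not tight, its dual is 0.
The binding rows give the dual system: 4·y_land + 4·y_fertilizer = 22 and 4·y_land + 3·y_fertilizer = 20.5.
Solving: y_land = 4, y_fertilizer = 1.5.
barley enters the basis when its profit ≥ yᵀa₃ = 4·4 + 1.5·4 = 22.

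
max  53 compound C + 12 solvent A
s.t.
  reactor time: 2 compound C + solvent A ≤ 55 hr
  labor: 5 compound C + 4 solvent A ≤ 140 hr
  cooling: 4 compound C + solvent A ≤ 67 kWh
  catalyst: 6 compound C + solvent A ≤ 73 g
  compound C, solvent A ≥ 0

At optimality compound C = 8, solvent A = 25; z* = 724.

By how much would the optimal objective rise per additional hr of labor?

1

Binding: labor and catalyst. Non-binding: reactor time (14 unused), cooling (10 unused).
Since reactor time, cooling are not tight, their duals are 0.
The binding rows give the dual system: 5·y_labor + 6·y_catalyst = 53 and 4·y_labor + 1·y_catalyst = 12.
Solving: y_labor = 1, y_catalyst = 8.
Shadow price of labor = 1.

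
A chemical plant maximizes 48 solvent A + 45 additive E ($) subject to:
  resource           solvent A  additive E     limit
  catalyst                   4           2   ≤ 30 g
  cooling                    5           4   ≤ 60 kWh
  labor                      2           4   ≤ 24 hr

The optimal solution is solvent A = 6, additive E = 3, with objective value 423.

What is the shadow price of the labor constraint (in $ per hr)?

At the optimum: catalyst uses 30 of 30 (binding); cooling uses 42 of 60 (slack = 18); labor uses 24 of 24 (binding).
Since cooling is not tight, its dual is 0.
The binding rows give the dual system: 4·y_catalyst + 2·y_labor = 48 and 2·y_catalyst + 4·y_labor = 45.
→ y_catalyst = 8.5 and y_labor = 7.
Shadow price of labor = 7.

7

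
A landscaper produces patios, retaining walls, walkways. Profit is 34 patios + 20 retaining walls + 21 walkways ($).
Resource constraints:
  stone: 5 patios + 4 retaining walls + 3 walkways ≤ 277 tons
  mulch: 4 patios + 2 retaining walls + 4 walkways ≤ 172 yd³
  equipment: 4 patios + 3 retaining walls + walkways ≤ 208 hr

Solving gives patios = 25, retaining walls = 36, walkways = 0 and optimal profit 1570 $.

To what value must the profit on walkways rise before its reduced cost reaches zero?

25

At the optimum: stone uses 269 of 277 (slack = 8); mulch uses 172 of 172 (binding); equipment uses 208 of 208 (binding).
Slack constraints have shadow price 0 (complementary slackness).
The binding rows give the dual system: 4·y_mulch + 4·y_equipment = 34 and 2·y_mulch + 3·y_equipment = 20.
Solving: y_mulch = 5.5, y_equipment = 3.
walkways enters the basis when its profit ≥ yᵀa₃ = 5.5·4 + 3·1 = 25.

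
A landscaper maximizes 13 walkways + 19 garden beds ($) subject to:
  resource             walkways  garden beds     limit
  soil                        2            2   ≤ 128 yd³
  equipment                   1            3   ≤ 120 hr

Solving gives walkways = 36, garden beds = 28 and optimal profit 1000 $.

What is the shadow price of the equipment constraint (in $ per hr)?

3

At the optimum: soil uses 128 of 128 (binding); equipment uses 120 of 120 (binding).
The binding rows give the dual system: 2·y_soil + 1·y_equipment = 13 and 2·y_soil + 3·y_equipment = 19.
Solving: y_soil = 5, y_equipment = 3.
Shadow price of equipment = 3.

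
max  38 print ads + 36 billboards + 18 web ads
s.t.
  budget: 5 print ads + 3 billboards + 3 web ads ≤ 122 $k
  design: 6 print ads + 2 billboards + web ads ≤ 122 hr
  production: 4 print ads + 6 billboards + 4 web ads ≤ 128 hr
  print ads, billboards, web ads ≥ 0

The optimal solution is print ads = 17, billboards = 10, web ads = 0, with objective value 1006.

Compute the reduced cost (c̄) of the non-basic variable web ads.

-5

At the optimum: budget uses 115 of 122 (slack = 7); design uses 122 of 122 (binding); production uses 128 of 128 (binding).
Since budget is not tight, its dual is 0.
The binding rows give the dual system: 6·y_design + 4·y_production = 38 and 2·y_design + 6·y_production = 36.
Solving: y_design = 3, y_production = 5.
Reduced cost of web ads: c₃ − yᵀa₃ = 18 − (3·1 + 5·4) = 18 − 23 = -5.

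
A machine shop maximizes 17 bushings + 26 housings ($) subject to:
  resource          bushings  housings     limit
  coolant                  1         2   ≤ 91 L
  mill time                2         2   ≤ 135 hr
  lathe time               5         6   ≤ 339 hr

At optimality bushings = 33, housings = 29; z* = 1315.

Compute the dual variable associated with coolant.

Binding: coolant and lathe time. Non-binding: mill time (11 unused).
Slack constraints have shadow price 0 (complementary slackness).
The binding rows give the dual system: 1·y_coolant + 5·y_lathe time = 17 and 2·y_coolant + 6·y_lathe time = 26.
This yields shadow prices y_coolant = 7, y_lathe time = 2.
Shadow price of coolant = 7.

7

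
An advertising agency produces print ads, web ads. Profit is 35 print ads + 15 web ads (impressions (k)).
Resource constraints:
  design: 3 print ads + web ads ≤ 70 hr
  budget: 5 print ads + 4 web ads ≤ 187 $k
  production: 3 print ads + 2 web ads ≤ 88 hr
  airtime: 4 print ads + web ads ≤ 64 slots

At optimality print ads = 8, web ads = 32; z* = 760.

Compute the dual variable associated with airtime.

Binding: production and airtime. Non-binding: design (14 unused), budget (19 unused).
Slack constraints have shadow price 0 (complementary slackness).
Dual feasibility on the basic columns requires 3·y_production + 4·y_airtime = 35, 2·y_production + 1·y_airtime = 15.
Solving: y_production = 5, y_airtime = 5.
Shadow price of airtime = 5.

5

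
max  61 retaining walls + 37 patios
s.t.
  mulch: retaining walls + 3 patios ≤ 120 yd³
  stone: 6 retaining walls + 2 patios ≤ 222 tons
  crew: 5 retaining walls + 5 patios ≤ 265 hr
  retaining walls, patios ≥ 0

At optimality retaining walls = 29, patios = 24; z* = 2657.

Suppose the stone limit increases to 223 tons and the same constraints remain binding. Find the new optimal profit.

2663

Check each constraint at x*: mulch 101/120 (slack 19); stone 222/222 (tight); crew 265/265 (tight).
Since mulch is not tight, its dual is 0.
From A_Bᵀ y = c: 6·y_stone + 5·y_crew = 61; 2·y_stone + 5·y_crew = 37.
→ y_stone = 6 and y_crew = 5.
Δz = y_stone·Δb = 6 × (1) = 6, so new z* = 2657 + 6 = 2663.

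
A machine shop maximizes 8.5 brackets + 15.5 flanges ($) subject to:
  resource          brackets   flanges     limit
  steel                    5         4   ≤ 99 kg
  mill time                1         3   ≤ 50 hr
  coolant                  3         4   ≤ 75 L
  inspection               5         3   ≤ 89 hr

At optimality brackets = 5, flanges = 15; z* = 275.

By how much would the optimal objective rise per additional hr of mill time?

2.5

Check each constraint at x*: steel 85/99 (slack 14); mill time 50/50 (tight); coolant 75/75 (tight); inspection 70/89 (slack 19).
By complementary slackness, y = 0 for the non-binding constraints.
From A_Bᵀ y = c: 1·y_mill time + 3·y_coolant = 8.5; 3·y_mill time + 4·y_coolant = 15.5.
→ y_mill time = 2.5 and y_coolant = 2.
Shadow price of mill time = 2.5.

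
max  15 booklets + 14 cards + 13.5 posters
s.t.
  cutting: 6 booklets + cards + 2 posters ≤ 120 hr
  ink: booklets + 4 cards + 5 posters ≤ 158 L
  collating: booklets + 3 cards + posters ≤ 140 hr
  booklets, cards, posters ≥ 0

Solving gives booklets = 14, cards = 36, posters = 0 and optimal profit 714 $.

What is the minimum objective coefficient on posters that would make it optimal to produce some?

At the optimum: cutting uses 120 of 120 (binding); ink uses 158 of 158 (binding); collating uses 122 of 140 (slack = 18).
Since collating is not tight, its dual is 0.
The binding rows give the dual system: 6·y_cutting + 1·y_ink = 15 and 1·y_cutting + 4·y_ink = 14.
This yields shadow prices y_cutting = 2, y_ink = 3.
posters enters the basis when its profit ≥ yᵀa₃ = 2·2 + 3·5 = 19.

19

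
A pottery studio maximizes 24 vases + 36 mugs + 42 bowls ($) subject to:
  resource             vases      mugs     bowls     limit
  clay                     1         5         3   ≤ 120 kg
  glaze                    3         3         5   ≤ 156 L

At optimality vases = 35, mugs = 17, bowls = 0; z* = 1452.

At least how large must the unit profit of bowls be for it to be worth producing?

Both clay and glaze are binding at x*.
Dual feasibility on the basic columns requires 1·y_clay + 3·y_glaze = 24, 5·y_clay + 3·y_glaze = 36.
→ y_clay = 3 and y_glaze = 7.
bowls enters the basis when its profit ≥ yᵀa₃ = 3·3 + 7·5 = 44.

44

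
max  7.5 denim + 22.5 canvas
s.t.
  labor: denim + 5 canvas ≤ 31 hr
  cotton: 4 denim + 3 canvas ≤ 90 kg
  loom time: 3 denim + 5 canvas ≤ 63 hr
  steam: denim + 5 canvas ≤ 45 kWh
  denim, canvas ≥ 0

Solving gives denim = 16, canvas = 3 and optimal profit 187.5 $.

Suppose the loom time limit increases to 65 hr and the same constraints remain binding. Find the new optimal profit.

Binding: labor and loom time. Non-binding: cotton (17 unused), steam (14 unused).
Since cotton, steam are not tight, their duals are 0.
Dual feasibility on the basic columns requires 1·y_labor + 3·y_loom time = 7.5, 5·y_labor + 5·y_loom time = 22.5.
This yields shadow prices y_labor = 3, y_loom time = 1.5.
Δz = y_loom time·Δb = 1.5 × (2) = 3, so new z* = 187.5 + 3 = 190.5.

190.5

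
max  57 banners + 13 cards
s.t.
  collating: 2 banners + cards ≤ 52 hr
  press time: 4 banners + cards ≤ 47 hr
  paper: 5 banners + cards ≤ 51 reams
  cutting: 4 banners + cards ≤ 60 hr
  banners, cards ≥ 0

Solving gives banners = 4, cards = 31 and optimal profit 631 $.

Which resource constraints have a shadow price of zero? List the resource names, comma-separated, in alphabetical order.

collating: 39/52 (slack 13)
press time: 47/47 (binding)
paper: 51/51 (binding)
cutting: 47/60 (slack 13)
By complementary slackness, a constraint with positive slack has shadow price 0 → collating, cutting.

collating, cutting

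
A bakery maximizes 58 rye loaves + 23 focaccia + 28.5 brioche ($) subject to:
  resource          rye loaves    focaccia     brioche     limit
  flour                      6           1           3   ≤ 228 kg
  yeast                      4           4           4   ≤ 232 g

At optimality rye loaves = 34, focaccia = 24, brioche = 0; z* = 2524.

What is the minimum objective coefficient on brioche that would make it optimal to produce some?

37

At the optimum: flour uses 228 of 228 (binding); yeast uses 232 of 232 (binding).
From A_Bᵀ y = c: 6·y_flour + 4·y_yeast = 58; 1·y_flour + 4·y_yeast = 23.
→ y_flour = 7 and y_yeast = 4.
brioche enters the basis when its profit ≥ yᵀa₃ = 7·3 + 4·4 = 37.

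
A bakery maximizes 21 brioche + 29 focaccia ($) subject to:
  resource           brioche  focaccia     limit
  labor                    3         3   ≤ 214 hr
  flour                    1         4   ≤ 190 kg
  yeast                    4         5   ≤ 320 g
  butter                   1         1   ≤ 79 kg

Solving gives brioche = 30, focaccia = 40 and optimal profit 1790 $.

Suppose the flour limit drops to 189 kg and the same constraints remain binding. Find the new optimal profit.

Check each constraint at x*: labor 210/214 (slack 4); flour 190/190 (tight); yeast 320/320 (tight); butter 70/79 (slack 9).
Since labor, butter are not tight, their duals are 0.
From A_Bᵀ y = c: 1·y_flour + 4·y_yeast = 21; 4·y_flour + 5·y_yeast = 29.
Solving: y_flour = 1, y_yeast = 5.
Δz = y_flour·Δb = 1 × (-1) = -1, so new z* = 1790 − 1 = 1789.

1789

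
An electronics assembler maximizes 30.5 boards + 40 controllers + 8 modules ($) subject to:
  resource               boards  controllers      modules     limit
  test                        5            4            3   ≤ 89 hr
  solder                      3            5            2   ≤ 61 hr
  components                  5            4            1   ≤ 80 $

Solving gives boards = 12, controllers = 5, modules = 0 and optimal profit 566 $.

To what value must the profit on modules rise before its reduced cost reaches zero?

14.5

Binding: solder and components. Non-binding: test (9 unused).
By complementary slackness, y = 0 for the non-binding constraint.
From A_Bᵀ y = c: 3·y_solder + 5·y_components = 30.5; 5·y_solder + 4·y_components = 40.
Solving: y_solder = 6, y_components = 2.5.
modules enters the basis when its profit ≥ yᵀa₃ = 6·2 + 2.5·1 = 14.5.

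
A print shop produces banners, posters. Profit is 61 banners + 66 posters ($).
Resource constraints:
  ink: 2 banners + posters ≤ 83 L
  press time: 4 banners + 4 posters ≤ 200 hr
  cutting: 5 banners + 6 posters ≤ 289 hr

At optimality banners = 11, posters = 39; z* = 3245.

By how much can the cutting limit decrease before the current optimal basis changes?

22

Binding constraints: press time, cutting. The basis is B = [[4,4],[5,6]] with det 4.
Per unit decrease in cutting, x* moves by d = (1, -1).
The basis stays optimal until ink becomes binding; allowable decrease = 22 hr.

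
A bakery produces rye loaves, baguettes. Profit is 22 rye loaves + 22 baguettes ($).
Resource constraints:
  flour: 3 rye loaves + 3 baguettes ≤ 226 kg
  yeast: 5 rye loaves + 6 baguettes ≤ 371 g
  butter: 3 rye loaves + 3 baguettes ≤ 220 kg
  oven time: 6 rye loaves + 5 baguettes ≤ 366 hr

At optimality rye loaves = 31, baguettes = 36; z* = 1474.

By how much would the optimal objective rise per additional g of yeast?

At the optimum: flour uses 201 of 226 (slack = 25); yeast uses 371 of 371 (binding); butter uses 201 of 220 (slack = 19); oven time uses 366 of 366 (binding).
Since flour, butter are not tight, their duals are 0.
From A_Bᵀ y = c: 5·y_yeast + 6·y_oven time = 22; 6·y_yeast + 5·y_oven time = 22.
This yields shadow prices y_yeast = 2, y_oven time = 2.
Shadow price of yeast = 2.

2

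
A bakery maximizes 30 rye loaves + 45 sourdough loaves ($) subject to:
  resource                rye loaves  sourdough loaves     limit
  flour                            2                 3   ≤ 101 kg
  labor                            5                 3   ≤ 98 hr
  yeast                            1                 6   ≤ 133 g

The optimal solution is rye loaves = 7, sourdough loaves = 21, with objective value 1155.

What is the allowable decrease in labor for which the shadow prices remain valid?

31.5

Binding constraints: labor, yeast. The basis is B = [[5,3],[1,6]] with det 27.
Per unit decrease in labor, x* moves by d = (-0.2222, 0.037).
The basis stays optimal until rye loaves reaches 0; allowable decrease = 31.5 hr.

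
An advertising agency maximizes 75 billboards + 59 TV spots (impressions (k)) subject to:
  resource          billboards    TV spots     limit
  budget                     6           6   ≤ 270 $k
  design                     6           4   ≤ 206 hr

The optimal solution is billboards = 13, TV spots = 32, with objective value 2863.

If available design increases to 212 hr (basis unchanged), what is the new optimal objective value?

2911

At the optimum: budget uses 270 of 270 (binding); design uses 206 of 206 (binding).
From A_Bᵀ y = c: 6·y_budget + 6·y_design = 75; 6·y_budget + 4·y_design = 59.
→ y_budget = 4.5 and y_design = 8.
Δz = y_design·Δb = 8 × (6) = 48, so new z* = 2863 + 48 = 2911.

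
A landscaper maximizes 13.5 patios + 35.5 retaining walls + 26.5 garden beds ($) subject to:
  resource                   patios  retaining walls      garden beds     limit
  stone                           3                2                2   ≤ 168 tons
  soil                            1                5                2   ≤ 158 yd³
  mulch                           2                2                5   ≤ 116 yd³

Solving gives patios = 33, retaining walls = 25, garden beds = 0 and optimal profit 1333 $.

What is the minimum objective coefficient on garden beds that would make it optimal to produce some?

31

Binding: soil and mulch. Non-binding: stone (19 unused).
By complementary slackness, y = 0 for the non-binding constraint.
The binding rows give the dual system: 1·y_soil + 2·y_mulch = 13.5 and 5·y_soil + 2·y_mulch = 35.5.
→ y_soil = 5.5 and y_mulch = 4.
garden beds enters the basis when its profit ≥ yᵀa₃ = 5.5·2 + 4·5 = 31.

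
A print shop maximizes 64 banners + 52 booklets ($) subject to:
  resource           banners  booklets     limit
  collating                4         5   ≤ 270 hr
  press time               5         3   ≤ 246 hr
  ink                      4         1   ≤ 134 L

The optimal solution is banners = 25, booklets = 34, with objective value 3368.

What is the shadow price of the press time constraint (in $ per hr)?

Binding: collating and ink. Non-binding: press time (19 unused).
Slack constraints have shadow price 0 (complementary slackness).
The binding rows give the dual system: 4·y_collating + 4·y_ink = 64 and 5·y_collating + 1·y_ink = 52.
Solving: y_collating = 9, y_ink = 7.
Shadow price of press time = 0.

0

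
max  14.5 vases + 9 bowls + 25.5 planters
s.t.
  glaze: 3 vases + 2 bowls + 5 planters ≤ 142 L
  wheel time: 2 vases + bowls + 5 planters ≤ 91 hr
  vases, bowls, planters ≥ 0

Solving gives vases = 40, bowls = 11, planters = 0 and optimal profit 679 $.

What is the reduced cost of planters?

-2

Both glaze and wheel time are binding at x*.
The binding rows give the dual system: 3·y_glaze + 2·y_wheel time = 14.5 and 2·y_glaze + 1·y_wheel time = 9.
→ y_glaze = 3.5 and y_wheel time = 2.
Reduced cost of planters: c₃ − yᵀa₃ = 25.5 − (3.5·5 + 2·5) = 25.5 − 27.5 = -2.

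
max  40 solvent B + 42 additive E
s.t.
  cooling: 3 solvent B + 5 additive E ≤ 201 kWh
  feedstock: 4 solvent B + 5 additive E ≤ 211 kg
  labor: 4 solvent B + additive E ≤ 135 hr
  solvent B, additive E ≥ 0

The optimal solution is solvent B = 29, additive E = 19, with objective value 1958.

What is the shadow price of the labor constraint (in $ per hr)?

2

Binding: feedstock and labor. Non-binding: cooling (19 unused).
Slack constraints have shadow price 0 (complementary slackness).
The binding rows give the dual system: 4·y_feedstock + 4·y_labor = 40 and 5·y_feedstock + 1·y_labor = 42.
Solving: y_feedstock = 8, y_labor = 2.
Shadow price of labor = 2.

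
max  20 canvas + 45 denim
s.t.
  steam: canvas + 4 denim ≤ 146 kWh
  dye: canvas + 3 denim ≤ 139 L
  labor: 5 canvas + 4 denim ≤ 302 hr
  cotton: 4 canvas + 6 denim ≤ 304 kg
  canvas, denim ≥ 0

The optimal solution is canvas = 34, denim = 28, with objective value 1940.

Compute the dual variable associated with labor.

At the optimum: steam uses 146 of 146 (binding); dye uses 118 of 139 (slack = 21); labor uses 282 of 302 (slack = 20); cotton uses 304 of 304 (binding).
Slack constraints have shadow price 0 (complementary slackness).
The binding rows give the dual system: 1·y_steam + 4·y_cotton = 20 and 4·y_steam + 6·y_cotton = 45.
→ y_steam = 6 and y_cotton = 3.5.
Shadow price of labor = 0.

0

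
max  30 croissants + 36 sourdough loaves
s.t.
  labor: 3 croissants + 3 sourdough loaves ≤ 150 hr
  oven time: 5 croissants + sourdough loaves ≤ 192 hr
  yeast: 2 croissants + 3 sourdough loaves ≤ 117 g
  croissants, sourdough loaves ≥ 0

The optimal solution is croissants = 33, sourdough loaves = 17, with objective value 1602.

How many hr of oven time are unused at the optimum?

10

oven time used = 5·33 + 1·17 = 182; slack = 192 − 182 = 10.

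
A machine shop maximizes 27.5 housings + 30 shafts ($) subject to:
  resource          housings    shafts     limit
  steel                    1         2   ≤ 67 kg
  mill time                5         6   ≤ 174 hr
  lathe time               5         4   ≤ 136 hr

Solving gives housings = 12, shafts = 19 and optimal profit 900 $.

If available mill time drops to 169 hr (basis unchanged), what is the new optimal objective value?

880

At the optimum: steel uses 50 of 67 (slack = 17); mill time uses 174 of 174 (binding); lathe time uses 136 of 136 (binding).
By complementary slackness, y = 0 for the non-binding constraint.
The binding rows give the dual system: 5·y_mill time + 5·y_lathe time = 27.5 and 6·y_mill time + 4·y_lathe time = 30.
→ y_mill time = 4 and y_lathe time = 1.5.
Δz = y_mill time·Δb = 4 × (-5) = -20, so new z* = 900 − 20 = 880.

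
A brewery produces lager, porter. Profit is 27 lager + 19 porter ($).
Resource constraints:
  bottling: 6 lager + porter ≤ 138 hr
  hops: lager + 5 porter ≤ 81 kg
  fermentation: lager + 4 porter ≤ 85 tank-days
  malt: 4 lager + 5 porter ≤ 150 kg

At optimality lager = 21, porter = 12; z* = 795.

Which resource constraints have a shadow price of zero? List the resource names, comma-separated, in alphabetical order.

bottling: 138/138 (binding)
hops: 81/81 (binding)
fermentation: 69/85 (slack 16)
malt: 144/150 (slack 6)
By complementary slackness, a constraint with positive slack has shadow price 0 → fermentation, malt.

fermentation, malt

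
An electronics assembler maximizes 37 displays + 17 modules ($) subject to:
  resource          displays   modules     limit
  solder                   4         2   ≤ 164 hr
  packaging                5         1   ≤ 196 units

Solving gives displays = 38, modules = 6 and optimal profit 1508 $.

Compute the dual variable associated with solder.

8

Both solder and packaging are binding at x*.
The binding rows give the dual system: 4·y_solder + 5·y_packaging = 37 and 2·y_solder + 1·y_packaging = 17.
Solving: y_solder = 8, y_packaging = 1.
Shadow price of solder = 8.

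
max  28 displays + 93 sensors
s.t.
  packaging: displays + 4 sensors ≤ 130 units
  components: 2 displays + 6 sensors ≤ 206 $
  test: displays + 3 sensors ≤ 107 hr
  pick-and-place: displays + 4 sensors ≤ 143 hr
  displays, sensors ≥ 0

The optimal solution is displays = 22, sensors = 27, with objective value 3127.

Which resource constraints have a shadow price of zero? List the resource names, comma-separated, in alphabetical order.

packaging: 130/130 (binding)
components: 206/206 (binding)
test: 103/107 (slack 4)
pick-and-place: 130/143 (slack 13)
By complementary slackness, a constraint with positive slack has shadow price 0 → pick-and-place, test.

pick-and-place, test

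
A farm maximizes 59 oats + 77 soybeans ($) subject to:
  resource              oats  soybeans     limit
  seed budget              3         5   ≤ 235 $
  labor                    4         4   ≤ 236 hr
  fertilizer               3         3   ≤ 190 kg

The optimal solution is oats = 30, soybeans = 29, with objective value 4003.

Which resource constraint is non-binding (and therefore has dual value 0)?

seed budget: 235/235 (binding)
labor: 236/236 (binding)
fertilizer: 177/190 (slack 13)
By complementary slackness, a constraint with positive slack has shadow price 0 → fertilizer.

fertilizer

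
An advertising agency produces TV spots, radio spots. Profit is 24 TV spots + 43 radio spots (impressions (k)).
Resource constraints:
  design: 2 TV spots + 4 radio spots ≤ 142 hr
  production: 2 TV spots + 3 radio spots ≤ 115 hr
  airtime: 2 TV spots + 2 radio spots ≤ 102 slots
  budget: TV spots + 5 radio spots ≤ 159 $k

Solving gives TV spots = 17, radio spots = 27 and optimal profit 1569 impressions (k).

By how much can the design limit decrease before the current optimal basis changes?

14

Binding constraints: design, production. The basis is B = [[2,4],[2,3]] with det -2.
Per unit decrease in design, x* moves by d = (1.5, -1).
The basis stays optimal until airtime becomes binding; allowable decrease = 14 hr.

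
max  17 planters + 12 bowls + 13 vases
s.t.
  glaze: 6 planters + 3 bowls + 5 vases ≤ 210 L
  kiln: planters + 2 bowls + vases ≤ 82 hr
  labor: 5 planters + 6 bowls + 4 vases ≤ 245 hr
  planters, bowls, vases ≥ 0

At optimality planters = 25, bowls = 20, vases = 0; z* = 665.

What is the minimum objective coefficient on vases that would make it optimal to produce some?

At the optimum: glaze uses 210 of 210 (binding); kiln uses 65 of 82 (slack = 17); labor uses 245 of 245 (binding).
Since kiln is not tight, its dual is 0.
The binding rows give the dual system: 6·y_glaze + 5·y_labor = 17 and 3·y_glaze + 6·y_labor = 12.
This yields shadow prices y_glaze = 2, y_labor = 1.
vases enters the basis when its profit ≥ yᵀa₃ = 2·5 + 1·4 = 14.

14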